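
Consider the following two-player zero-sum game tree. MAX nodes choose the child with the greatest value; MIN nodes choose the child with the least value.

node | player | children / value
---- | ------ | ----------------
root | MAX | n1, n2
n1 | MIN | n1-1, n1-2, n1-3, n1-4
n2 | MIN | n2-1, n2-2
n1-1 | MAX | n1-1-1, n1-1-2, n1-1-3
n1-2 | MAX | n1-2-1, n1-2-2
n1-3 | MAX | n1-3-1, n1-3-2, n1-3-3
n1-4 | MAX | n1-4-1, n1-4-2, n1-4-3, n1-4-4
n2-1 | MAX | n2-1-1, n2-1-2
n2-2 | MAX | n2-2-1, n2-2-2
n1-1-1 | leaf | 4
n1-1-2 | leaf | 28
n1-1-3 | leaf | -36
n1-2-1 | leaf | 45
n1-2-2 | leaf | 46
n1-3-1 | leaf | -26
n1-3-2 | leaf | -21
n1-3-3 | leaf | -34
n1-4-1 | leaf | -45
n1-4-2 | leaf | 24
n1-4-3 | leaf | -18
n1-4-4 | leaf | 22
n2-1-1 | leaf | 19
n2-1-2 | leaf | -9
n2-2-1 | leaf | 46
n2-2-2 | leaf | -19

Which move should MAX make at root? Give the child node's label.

n2

n1-1 (MAX): max(4, 28, -36) = 28
n1-2 (MAX): max(45, 46) = 46
n1-3 (MAX): max(-26, -21, -34) = -21
n1-4 (MAX): max(-45, 24, -18, 22) = 24
n1 (MIN): min(28, 46, -21, 24) = -21
n2-1 (MAX): max(19, -9) = 19
n2-2 (MAX): max(46, -19) = 46
n2 (MIN): min(19, 46) = 19
root (MAX): max(-21, 19) = 19
MAX at root wants the highest of {n1=-21, n2=19}, so chooses n2.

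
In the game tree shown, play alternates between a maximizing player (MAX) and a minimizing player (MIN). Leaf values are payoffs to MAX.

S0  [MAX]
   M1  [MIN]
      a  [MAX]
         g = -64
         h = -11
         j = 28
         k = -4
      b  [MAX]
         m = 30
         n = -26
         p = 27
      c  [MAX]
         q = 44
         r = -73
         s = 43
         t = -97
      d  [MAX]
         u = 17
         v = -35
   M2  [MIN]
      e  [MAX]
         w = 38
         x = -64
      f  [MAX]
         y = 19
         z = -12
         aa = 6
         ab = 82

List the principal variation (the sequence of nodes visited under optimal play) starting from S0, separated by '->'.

S0 -> M2 -> e -> w

a (MAX): max(-64, -11, 28, -4) = 28
b (MAX): max(30, -26, 27) = 30
c (MAX): max(44, -73, 43, -97) = 44
d (MAX): max(17, -35) = 17
M1 (MIN): min(28, 30, 44, 17) = 17
e (MAX): max(38, -64) = 38
f (MAX): max(19, -12, 6, 82) = 82
M2 (MIN): min(38, 82) = 38
S0 (MAX): max(17, 38) = 38
At S0, MAX picks M2 (highest: 38).
At M2, MIN picks e (lowest: 38).
At e, MAX picks w (highest: 38).
Terminal value 38.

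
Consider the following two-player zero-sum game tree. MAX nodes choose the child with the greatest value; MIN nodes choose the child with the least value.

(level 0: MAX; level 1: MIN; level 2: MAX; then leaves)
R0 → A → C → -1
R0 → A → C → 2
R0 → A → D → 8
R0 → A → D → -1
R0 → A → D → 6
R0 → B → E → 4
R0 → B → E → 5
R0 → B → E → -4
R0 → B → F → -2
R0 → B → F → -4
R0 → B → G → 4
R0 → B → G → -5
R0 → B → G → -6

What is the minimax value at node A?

C (MAX): max(-1, 2) = 2
D (MAX): max(8, -1, 6) = 8
A (MIN): min(2, 8) = 2

2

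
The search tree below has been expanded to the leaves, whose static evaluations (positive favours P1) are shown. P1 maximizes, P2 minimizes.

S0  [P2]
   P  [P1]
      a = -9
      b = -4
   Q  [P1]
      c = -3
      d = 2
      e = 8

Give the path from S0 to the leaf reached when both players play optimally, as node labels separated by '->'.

S0 -> P -> b

P (P1): max(-9, -4) = -4
Q (P1): max(-3, 2, 8) = 8
S0 (P2): min(-4, 8) = -4
At S0, P2 picks P (lowest: -4).
At P, P1 picks b (highest: -4).
Terminal value -4.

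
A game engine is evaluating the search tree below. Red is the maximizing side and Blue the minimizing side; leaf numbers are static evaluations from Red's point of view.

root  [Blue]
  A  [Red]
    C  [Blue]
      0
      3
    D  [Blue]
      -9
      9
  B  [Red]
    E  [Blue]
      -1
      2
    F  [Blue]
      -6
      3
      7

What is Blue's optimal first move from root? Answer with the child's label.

B

C (Blue): min(0, 3) = 0
D (Blue): min(-9, 9) = -9
A (Red): max(0, -9) = 0
E (Blue): min(-1, 2) = -1
F (Blue): min(-6, 3, 7) = -6
B (Red): max(-1, -6) = -1
root (Blue): min(0, -1) = -1
Blue at root wants the lowest of {A=0, B=-1}, so chooses B.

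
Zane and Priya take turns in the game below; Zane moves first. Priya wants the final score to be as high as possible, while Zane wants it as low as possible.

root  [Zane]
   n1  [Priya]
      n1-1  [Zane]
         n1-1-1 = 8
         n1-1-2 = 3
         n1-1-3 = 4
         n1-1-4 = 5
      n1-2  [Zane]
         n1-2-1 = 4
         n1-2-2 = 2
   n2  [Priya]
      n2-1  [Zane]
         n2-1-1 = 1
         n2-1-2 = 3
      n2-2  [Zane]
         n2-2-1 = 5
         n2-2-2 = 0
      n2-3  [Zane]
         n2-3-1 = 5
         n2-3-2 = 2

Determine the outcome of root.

n1-1 (Zane): min(8, 3, 4, 5) = 3
n1-2 (Zane): min(4, 2) = 2
n1 (Priya): max(3, 2) = 3
n2-1 (Zane): min(1, 3) = 1
n2-2 (Zane): min(5, 0) = 0
n2-3 (Zane): min(5, 2) = 2
n2 (Priya): max(1, 0, 2) = 2
root (Zane): min(3, 2) = 2

2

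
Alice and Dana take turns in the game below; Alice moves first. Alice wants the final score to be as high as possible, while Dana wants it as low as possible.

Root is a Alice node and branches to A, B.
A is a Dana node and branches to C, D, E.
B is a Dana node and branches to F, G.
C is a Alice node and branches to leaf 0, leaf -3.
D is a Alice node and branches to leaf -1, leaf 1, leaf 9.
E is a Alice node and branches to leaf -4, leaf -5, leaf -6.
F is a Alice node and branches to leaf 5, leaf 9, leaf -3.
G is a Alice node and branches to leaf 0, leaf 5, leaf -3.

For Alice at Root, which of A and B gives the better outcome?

B

C (Alice): max(0, -3) = 0
D (Alice): max(-1, 1, 9) = 9
E (Alice): max(-4, -5, -6) = -4
A (Dana): min(0, 9, -4) = -4
F (Alice): max(5, 9, -3) = 9
G (Alice): max(0, 5, -3) = 5
B (Dana): min(9, 5) = 5
Alice prefers the higher value; A=-4, B=5. B is better since 5 > -4.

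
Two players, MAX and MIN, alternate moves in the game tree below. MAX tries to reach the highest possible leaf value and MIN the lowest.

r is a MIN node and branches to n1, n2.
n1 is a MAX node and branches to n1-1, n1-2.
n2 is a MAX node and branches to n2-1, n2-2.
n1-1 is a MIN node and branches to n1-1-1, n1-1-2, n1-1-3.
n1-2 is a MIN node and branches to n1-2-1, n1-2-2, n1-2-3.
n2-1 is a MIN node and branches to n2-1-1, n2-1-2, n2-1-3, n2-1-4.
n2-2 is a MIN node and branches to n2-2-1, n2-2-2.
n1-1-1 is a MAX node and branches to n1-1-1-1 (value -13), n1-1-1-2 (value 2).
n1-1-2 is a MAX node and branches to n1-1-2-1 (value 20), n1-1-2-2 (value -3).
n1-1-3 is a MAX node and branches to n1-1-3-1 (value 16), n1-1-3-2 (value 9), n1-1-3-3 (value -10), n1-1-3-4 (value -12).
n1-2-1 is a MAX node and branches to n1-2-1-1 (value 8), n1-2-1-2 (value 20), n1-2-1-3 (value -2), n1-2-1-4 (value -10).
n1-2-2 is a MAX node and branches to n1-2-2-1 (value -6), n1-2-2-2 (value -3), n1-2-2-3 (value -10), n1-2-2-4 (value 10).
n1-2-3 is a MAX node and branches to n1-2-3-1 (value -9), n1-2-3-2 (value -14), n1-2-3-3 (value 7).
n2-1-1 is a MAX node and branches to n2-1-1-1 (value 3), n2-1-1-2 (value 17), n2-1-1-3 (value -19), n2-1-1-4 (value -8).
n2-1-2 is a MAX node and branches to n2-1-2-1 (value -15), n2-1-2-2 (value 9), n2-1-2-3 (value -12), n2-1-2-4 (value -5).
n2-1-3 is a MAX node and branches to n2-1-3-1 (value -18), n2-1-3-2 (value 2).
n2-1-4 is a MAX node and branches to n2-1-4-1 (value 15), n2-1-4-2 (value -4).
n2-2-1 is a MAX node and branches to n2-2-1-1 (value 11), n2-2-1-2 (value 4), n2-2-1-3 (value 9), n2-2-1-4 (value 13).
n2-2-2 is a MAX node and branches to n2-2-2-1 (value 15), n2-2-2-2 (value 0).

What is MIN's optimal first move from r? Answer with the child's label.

n1

n1-1-1 (MAX): max(-13, 2) = 2
n1-1-2 (MAX): max(20, -3) = 20
n1-1-3 (MAX): max(16, 9, -10, -12) = 16
n1-1 (MIN): min(2, 20, 16) = 2
n1-2-1 (MAX): max(8, 20, -2, -10) = 20
n1-2-2 (MAX): max(-6, -3, -10, 10) = 10
n1-2-3 (MAX): max(-9, -14, 7) = 7
n1-2 (MIN): min(20, 10, 7) = 7
n1 (MAX): max(2, 7) = 7
n2-1-1 (MAX): max(3, 17, -19, -8) = 17
n2-1-2 (MAX): max(-15, 9, -12, -5) = 9
n2-1-3 (MAX): max(-18, 2) = 2
n2-1-4 (MAX): max(15, -4) = 15
n2-1 (MIN): min(17, 9, 2, 15) = 2
n2-2-1 (MAX): max(11, 4, 9, 13) = 13
n2-2-2 (MAX): max(15, 0) = 15
n2-2 (MIN): min(13, 15) = 13
n2 (MAX): max(2, 13) = 13
r (MIN): min(7, 13) = 7
MIN at r wants the lowest of {n1=7, n2=13}, so chooses n1.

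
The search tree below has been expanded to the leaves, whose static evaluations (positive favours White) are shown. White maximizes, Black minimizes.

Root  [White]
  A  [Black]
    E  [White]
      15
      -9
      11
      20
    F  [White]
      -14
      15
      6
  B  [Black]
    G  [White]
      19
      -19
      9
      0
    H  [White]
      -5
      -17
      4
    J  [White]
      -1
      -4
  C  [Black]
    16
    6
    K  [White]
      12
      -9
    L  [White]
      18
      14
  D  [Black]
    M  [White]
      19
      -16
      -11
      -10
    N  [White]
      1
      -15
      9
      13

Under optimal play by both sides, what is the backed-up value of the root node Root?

15

E (White): max(15, -9, 11, 20) = 20
F (White): max(-14, 15, 6) = 15
A (Black): min(20, 15) = 15
G (White): max(19, -19, 9, 0) = 19
H (White): max(-5, -17, 4) = 4
J (White): max(-1, -4) = -1
B (Black): min(19, 4, -1) = -1
K (White): max(12, -9) = 12
L (White): max(18, 14) = 18
C (Black): min(16, 6, 12, 18) = 6
M (White): max(19, -16, -11, -10) = 19
N (White): max(1, -15, 9, 13) = 13
D (Black): min(19, 13) = 13
Root (White): max(15, -1, 6, 13) = 15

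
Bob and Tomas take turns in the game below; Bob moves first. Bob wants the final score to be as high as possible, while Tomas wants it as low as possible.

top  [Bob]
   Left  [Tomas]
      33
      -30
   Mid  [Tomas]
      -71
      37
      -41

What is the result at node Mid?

-71

Mid (Tomas): min(-71, 37, -41) = -71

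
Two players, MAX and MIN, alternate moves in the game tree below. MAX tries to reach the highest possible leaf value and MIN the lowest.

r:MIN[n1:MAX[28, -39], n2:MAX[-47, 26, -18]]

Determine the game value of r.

26

n1 (MAX): max(28, -39) = 28
n2 (MAX): max(-47, 26, -18) = 26
r (MIN): min(28, 26) = 26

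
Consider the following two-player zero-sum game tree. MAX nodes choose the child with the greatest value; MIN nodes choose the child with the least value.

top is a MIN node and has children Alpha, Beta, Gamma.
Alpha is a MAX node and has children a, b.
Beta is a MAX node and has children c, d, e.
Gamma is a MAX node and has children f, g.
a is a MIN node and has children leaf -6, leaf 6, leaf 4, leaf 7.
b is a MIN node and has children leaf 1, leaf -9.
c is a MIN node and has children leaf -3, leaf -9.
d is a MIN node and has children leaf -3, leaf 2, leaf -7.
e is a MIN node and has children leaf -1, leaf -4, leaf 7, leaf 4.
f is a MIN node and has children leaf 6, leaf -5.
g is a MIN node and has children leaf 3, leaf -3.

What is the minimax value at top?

-6

a (MIN): min(-6, 6, 4, 7) = -6
b (MIN): min(1, -9) = -9
Alpha (MAX): max(-6, -9) = -6
c (MIN): min(-3, -9) = -9
d (MIN): min(-3, 2, -7) = -7
e (MIN): min(-1, -4, 7, 4) = -4
Beta (MAX): max(-9, -7, -4) = -4
f (MIN): min(6, -5) = -5
g (MIN): min(3, -3) = -3
Gamma (MAX): max(-5, -3) = -3
top (MIN): min(-6, -4, -3) = -6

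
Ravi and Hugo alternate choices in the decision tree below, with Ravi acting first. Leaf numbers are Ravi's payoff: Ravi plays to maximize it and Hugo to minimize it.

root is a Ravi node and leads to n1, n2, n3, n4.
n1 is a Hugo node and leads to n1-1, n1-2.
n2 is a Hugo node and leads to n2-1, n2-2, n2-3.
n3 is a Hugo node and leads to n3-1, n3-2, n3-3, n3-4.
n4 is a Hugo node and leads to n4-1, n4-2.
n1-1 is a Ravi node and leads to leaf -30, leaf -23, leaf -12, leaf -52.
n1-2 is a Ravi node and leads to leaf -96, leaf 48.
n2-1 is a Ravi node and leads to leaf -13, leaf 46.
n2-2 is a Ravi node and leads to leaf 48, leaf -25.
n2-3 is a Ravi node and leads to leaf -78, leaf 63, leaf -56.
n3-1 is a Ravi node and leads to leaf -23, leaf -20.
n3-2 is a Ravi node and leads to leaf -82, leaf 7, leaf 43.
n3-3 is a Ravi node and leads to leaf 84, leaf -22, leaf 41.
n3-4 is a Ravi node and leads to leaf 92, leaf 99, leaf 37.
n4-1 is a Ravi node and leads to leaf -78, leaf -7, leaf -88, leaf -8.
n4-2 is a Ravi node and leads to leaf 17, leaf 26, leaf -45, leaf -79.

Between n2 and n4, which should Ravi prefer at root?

n2-1 (Ravi): max(-13, 46) = 46
n2-2 (Ravi): max(48, -25) = 48
n2-3 (Ravi): max(-78, 63, -56) = 63
n2 (Hugo): min(46, 48, 63) = 46
n4-1 (Ravi): max(-78, -7, -88, -8) = -7
n4-2 (Ravi): max(17, 26, -45, -79) = 26
n4 (Hugo): min(-7, 26) = -7
Ravi prefers the higher value; n2=46, n4=-7. n2 is better since 46 > -7.

n2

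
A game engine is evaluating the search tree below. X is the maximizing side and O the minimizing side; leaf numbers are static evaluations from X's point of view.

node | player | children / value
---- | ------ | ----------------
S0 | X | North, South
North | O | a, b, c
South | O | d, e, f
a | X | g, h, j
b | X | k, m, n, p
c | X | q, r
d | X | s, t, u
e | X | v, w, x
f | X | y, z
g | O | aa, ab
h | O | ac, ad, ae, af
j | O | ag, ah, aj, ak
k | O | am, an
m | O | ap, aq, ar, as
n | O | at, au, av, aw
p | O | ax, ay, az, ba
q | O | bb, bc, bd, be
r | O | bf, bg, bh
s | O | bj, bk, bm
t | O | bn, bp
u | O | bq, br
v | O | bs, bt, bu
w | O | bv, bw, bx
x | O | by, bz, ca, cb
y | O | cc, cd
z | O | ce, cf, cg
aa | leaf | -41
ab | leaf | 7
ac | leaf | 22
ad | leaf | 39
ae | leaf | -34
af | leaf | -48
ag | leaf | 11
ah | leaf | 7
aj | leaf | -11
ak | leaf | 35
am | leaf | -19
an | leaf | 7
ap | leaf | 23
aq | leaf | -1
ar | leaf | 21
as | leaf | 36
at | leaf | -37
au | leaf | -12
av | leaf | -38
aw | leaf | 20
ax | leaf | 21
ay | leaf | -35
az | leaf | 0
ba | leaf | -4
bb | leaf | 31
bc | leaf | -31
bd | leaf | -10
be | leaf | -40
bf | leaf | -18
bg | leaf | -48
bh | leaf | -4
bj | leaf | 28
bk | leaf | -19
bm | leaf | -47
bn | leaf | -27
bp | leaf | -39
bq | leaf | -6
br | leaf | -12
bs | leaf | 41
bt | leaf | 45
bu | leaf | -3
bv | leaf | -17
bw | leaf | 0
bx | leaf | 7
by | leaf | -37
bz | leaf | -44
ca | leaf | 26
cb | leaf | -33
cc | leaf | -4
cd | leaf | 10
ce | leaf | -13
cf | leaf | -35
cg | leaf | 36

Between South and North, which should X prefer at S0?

s (O): min(28, -19, -47) = -47
t (O): min(-27, -39) = -39
u (O): min(-6, -12) = -12
d (X): max(-47, -39, -12) = -12
v (O): min(41, 45, -3) = -3
w (O): min(-17, 0, 7) = -17
x (O): min(-37, -44, 26, -33) = -44
e (X): max(-3, -17, -44) = -3
y (O): min(-4, 10) = -4
z (O): min(-13, -35, 36) = -35
f (X): max(-4, -35) = -4
South (O): min(-12, -3, -4) = -12
g (O): min(-41, 7) = -41
h (O): min(22, 39, -34, -48) = -48
j (O): min(11, 7, -11, 35) = -11
a (X): max(-41, -48, -11) = -11
k (O): min(-19, 7) = -19
m (O): min(23, -1, 21, 36) = -1
n (O): min(-37, -12, -38, 20) = -38
p (O): min(21, -35, 0, -4) = -35
b (X): max(-19, -1, -38, -35) = -1
q (O): min(31, -31, -10, -40) = -40
r (O): min(-18, -48, -4) = -48
c (X): max(-40, -48) = -40
North (O): min(-11, -1, -40) = -40
X prefers the higher value; South=-12, North=-40. South is better since -12 > -40.

South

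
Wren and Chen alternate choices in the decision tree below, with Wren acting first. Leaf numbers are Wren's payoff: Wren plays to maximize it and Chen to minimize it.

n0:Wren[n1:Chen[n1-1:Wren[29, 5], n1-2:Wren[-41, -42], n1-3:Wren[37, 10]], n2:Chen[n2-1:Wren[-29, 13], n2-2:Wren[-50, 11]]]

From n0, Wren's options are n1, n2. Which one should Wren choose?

n1-1 (Wren): max(29, 5) = 29
n1-2 (Wren): max(-41, -42) = -41
n1-3 (Wren): max(37, 10) = 37
n1 (Chen): min(29, -41, 37) = -41
n2-1 (Wren): max(-29, 13) = 13
n2-2 (Wren): max(-50, 11) = 11
n2 (Chen): min(13, 11) = 11
n0 (Wren): max(-41, 11) = 11
Wren at n0 wants the highest of {n1=-41, n2=11}, so chooses n2.

n2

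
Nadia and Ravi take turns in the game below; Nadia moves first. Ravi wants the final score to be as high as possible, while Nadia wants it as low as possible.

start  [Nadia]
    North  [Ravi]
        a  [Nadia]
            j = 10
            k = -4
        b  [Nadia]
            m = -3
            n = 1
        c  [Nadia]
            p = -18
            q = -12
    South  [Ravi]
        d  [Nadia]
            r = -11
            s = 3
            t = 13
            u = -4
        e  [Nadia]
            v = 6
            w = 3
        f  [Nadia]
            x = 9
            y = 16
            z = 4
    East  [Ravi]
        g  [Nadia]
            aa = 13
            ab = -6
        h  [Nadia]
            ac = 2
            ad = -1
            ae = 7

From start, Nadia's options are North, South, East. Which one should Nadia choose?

North

a (Nadia): min(10, -4) = -4
b (Nadia): min(-3, 1) = -3
c (Nadia): min(-18, -12) = -18
North (Ravi): max(-4, -3, -18) = -3
d (Nadia): min(-11, 3, 13, -4) = -11
e (Nadia): min(6, 3) = 3
f (Nadia): min(9, 16, 4) = 4
South (Ravi): max(-11, 3, 4) = 4
g (Nadia): min(13, -6) = -6
h (Nadia): min(2, -1, 7) = -1
East (Ravi): max(-6, -1) = -1
start (Nadia): min(-3, 4, -1) = -3
Nadia at start wants the lowest of {North=-3, South=4, East=-1}, so chooses North.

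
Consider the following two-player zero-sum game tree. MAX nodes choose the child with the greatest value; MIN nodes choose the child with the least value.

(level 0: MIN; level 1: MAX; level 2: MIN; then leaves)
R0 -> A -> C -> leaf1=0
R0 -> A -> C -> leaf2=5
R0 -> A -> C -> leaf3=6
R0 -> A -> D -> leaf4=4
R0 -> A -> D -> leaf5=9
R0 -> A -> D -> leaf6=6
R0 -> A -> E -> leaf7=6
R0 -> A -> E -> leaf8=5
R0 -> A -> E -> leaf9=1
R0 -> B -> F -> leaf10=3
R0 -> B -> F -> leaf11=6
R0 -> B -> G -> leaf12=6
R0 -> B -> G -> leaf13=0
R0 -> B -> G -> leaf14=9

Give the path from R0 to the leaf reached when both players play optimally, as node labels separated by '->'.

R0 -> B -> F -> leaf10

C (MIN): min(0, 5, 6) = 0
D (MIN): min(4, 9, 6) = 4
E (MIN): min(6, 5, 1) = 1
A (MAX): max(0, 4, 1) = 4
F (MIN): min(3, 6) = 3
G (MIN): min(6, 0, 9) = 0
B (MAX): max(3, 0) = 3
R0 (MIN): min(4, 3) = 3
At R0, MIN picks B (lowest: 3).
At B, MAX picks F (highest: 3).
At F, MIN picks leaf10 (lowest: 3).
Terminal value 3.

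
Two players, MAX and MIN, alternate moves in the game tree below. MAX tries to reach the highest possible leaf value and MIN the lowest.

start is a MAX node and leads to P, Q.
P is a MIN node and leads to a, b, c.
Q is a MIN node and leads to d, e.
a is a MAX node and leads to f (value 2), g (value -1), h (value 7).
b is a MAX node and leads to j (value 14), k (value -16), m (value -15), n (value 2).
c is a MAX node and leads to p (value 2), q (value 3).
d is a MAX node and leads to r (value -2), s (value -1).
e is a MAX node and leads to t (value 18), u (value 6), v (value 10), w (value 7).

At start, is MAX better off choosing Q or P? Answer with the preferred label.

d (MAX): max(-2, -1) = -1
e (MAX): max(18, 6, 10, 7) = 18
Q (MIN): min(-1, 18) = -1
a (MAX): max(2, -1, 7) = 7
b (MAX): max(14, -16, -15, 2) = 14
c (MAX): max(2, 3) = 3
P (MIN): min(7, 14, 3) = 3
MAX prefers the higher value; Q=-1, P=3. P is better since 3 > -1.

P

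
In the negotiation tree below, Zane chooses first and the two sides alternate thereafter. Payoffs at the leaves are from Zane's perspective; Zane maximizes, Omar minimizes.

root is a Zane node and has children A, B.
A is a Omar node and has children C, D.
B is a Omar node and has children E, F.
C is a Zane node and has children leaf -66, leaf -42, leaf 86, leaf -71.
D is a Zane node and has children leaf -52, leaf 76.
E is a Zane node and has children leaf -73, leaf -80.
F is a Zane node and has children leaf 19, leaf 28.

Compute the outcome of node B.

E (Zane): max(-73, -80) = -73
F (Zane): max(19, 28) = 28
B (Omar): min(-73, 28) = -73

-73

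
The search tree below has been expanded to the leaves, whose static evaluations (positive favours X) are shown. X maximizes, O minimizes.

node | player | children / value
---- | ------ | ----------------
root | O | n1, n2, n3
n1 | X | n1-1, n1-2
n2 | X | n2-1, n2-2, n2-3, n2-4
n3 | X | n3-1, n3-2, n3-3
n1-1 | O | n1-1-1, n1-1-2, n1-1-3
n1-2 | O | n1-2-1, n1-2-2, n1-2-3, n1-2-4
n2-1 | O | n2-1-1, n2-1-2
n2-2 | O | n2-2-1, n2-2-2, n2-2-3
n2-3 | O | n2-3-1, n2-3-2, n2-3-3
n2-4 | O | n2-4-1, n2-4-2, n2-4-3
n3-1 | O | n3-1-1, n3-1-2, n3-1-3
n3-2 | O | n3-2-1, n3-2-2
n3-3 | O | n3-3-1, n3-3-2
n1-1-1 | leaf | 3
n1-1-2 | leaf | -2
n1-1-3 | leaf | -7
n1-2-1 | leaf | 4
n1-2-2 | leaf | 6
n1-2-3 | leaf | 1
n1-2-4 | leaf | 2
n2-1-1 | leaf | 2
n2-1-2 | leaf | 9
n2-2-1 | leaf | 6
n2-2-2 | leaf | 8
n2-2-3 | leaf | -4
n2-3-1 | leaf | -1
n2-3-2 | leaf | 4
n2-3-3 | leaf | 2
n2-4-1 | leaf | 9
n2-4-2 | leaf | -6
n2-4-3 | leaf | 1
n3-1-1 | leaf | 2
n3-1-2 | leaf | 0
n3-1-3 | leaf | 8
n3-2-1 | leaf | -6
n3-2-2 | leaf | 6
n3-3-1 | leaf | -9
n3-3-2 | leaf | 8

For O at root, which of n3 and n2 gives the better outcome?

n3

n3-1 (O): min(2, 0, 8) = 0
n3-2 (O): min(-6, 6) = -6
n3-3 (O): min(-9, 8) = -9
n3 (X): max(0, -6, -9) = 0
n2-1 (O): min(2, 9) = 2
n2-2 (O): min(6, 8, -4) = -4
n2-3 (O): min(-1, 4, 2) = -1
n2-4 (O): min(9, -6, 1) = -6
n2 (X): max(2, -4, -1, -6) = 2
O prefers the lower value; n3=0, n2=2. n3 is better since 0 < 2.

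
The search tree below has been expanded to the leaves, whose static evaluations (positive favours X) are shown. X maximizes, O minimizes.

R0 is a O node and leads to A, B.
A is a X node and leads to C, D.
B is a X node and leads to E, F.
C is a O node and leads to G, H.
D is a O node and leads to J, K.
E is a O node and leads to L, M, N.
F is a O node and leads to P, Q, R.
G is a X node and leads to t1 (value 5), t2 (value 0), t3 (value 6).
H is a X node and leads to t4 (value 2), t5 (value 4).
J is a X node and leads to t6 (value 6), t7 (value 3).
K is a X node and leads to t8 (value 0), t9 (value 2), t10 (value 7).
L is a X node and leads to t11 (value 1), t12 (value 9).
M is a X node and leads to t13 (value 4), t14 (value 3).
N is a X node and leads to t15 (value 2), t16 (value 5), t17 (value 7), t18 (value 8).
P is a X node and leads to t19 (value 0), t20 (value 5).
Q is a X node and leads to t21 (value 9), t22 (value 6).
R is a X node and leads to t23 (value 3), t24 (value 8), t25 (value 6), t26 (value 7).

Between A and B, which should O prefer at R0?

G (X): max(5, 0, 6) = 6
H (X): max(2, 4) = 4
C (O): min(6, 4) = 4
J (X): max(6, 3) = 6
K (X): max(0, 2, 7) = 7
D (O): min(6, 7) = 6
A (X): max(4, 6) = 6
L (X): max(1, 9) = 9
M (X): max(4, 3) = 4
N (X): max(2, 5, 7, 8) = 8
E (O): min(9, 4, 8) = 4
P (X): max(0, 5) = 5
Q (X): max(9, 6) = 9
R (X): max(3, 8, 6, 7) = 8
F (O): min(5, 9, 8) = 5
B (X): max(4, 5) = 5
O prefers the lower value; A=6, B=5. B is better since 5 < 6.

B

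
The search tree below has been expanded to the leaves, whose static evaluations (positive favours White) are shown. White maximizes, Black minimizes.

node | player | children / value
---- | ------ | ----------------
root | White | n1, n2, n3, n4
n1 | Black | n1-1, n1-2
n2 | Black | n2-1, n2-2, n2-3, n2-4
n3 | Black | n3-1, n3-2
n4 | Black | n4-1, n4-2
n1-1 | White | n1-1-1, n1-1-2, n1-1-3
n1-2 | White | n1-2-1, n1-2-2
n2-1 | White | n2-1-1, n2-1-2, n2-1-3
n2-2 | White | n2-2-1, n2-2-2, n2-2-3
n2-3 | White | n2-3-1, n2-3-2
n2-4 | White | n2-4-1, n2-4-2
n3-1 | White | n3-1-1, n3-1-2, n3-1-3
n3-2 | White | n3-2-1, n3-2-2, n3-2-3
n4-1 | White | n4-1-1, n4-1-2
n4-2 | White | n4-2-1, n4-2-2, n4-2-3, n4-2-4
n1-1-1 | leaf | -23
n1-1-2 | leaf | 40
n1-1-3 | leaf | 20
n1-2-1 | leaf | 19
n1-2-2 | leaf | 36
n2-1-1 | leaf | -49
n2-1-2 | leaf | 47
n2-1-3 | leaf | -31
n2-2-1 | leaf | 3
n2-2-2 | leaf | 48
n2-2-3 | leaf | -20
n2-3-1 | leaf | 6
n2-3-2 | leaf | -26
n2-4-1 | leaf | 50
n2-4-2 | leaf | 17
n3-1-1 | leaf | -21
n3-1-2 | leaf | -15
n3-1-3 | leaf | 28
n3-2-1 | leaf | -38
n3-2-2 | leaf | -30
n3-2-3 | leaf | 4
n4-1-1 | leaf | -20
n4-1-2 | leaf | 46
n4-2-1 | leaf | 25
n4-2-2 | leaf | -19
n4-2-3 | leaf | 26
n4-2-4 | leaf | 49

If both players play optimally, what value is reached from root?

46

n1-1 (White): max(-23, 40, 20) = 40
n1-2 (White): max(19, 36) = 36
n1 (Black): min(40, 36) = 36
n2-1 (White): max(-49, 47, -31) = 47
n2-2 (White): max(3, 48, -20) = 48
n2-3 (White): max(6, -26) = 6
n2-4 (White): max(50, 17) = 50
n2 (Black): min(47, 48, 6, 50) = 6
n3-1 (White): max(-21, -15, 28) = 28
n3-2 (White): max(-38, -30, 4) = 4
n3 (Black): min(28, 4) = 4
n4-1 (White): max(-20, 46) = 46
n4-2 (White): max(25, -19, 26, 49) = 49
n4 (Black): min(46, 49) = 46
root (White): max(36, 6, 4, 46) = 46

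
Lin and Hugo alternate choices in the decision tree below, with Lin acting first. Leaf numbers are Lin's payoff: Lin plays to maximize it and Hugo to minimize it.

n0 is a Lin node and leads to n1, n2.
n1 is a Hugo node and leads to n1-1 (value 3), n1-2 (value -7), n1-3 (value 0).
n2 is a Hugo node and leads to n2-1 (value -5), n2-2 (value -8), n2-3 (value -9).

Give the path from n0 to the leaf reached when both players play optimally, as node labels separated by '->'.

n0 -> n1 -> n1-2

n1 (Hugo): min(3, -7, 0) = -7
n2 (Hugo): min(-5, -8, -9) = -9
n0 (Lin): max(-7, -9) = -7
At n0, Lin picks n1 (highest: -7).
At n1, Hugo picks n1-2 (lowest: -7).
Terminal value -7.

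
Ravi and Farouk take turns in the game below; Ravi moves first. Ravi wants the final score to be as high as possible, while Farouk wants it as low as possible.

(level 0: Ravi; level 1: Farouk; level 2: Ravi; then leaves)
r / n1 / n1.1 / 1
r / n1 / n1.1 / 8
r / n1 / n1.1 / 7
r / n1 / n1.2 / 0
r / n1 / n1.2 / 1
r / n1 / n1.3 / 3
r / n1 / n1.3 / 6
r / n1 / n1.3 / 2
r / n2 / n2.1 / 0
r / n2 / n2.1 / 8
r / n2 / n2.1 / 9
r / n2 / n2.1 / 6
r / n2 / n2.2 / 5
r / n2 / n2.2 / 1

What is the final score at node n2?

5

n2.1 (Ravi): max(0, 8, 9, 6) = 9
n2.2 (Ravi): max(5, 1) = 5
n2 (Farouk): min(9, 5) = 5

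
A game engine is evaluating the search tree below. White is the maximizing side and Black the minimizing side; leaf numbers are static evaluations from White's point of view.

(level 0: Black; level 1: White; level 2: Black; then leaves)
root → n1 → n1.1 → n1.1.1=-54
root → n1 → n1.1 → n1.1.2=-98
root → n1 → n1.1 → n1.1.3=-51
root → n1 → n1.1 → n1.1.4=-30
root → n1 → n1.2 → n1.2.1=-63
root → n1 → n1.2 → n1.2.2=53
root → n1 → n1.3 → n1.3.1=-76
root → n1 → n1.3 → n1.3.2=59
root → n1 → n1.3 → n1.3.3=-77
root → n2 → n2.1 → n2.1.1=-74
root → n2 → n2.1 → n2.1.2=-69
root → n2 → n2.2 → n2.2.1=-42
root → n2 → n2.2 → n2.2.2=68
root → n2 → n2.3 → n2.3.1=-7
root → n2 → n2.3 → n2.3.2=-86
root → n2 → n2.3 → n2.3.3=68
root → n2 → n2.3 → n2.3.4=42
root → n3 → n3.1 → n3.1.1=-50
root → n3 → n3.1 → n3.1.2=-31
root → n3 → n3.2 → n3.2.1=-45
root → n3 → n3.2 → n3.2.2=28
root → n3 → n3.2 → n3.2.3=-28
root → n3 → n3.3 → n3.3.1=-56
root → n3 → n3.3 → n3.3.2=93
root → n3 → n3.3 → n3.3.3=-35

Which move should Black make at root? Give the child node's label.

n1

n1.1 (Black): min(-54, -98, -51, -30) = -98
n1.2 (Black): min(-63, 53) = -63
n1.3 (Black): min(-76, 59, -77) = -77
n1 (White): max(-98, -63, -77) = -63
n2.1 (Black): min(-74, -69) = -74
n2.2 (Black): min(-42, 68) = -42
n2.3 (Black): min(-7, -86, 68, 42) = -86
n2 (White): max(-74, -42, -86) = -42
n3.1 (Black): min(-50, -31) = -50
n3.2 (Black): min(-45, 28, -28) = -45
n3.3 (Black): min(-56, 93, -35) = -56
n3 (White): max(-50, -45, -56) = -45
root (Black): min(-63, -42, -45) = -63
Black at root wants the lowest of {n1=-63, n2=-42, n3=-45}, so chooses n1.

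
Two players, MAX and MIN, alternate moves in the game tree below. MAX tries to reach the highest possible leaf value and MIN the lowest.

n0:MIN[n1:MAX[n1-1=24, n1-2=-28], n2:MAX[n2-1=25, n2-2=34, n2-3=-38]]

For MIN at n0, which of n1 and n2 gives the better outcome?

n1 (MAX): max(24, -28) = 24
n2 (MAX): max(25, 34, -38) = 34
MIN prefers the lower value; n1=24, n2=34. n1 is better since 24 < 34.

n1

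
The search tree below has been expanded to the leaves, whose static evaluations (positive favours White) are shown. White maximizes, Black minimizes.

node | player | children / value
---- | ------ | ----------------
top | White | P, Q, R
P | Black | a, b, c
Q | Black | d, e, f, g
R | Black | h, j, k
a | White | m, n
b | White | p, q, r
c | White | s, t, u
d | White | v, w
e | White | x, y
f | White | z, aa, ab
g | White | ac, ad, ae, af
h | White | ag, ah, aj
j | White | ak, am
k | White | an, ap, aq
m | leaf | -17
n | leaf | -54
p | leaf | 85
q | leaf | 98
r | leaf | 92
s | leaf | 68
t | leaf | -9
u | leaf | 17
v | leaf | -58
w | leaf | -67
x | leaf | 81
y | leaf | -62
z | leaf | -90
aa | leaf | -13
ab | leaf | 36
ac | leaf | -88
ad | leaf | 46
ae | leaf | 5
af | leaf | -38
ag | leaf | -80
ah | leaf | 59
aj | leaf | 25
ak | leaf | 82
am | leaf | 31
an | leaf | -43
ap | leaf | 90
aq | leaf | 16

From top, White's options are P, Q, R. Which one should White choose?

R

a (White): max(-17, -54) = -17
b (White): max(85, 98, 92) = 98
c (White): max(68, -9, 17) = 68
P (Black): min(-17, 98, 68) = -17
d (White): max(-58, -67) = -58
e (White): max(81, -62) = 81
f (White): max(-90, -13, 36) = 36
g (White): max(-88, 46, 5, -38) = 46
Q (Black): min(-58, 81, 36, 46) = -58
h (White): max(-80, 59, 25) = 59
j (White): max(82, 31) = 82
k (White): max(-43, 90, 16) = 90
R (Black): min(59, 82, 90) = 59
top (White): max(-17, -58, 59) = 59
White at top wants the highest of {P=-17, Q=-58, R=59}, so chooses R.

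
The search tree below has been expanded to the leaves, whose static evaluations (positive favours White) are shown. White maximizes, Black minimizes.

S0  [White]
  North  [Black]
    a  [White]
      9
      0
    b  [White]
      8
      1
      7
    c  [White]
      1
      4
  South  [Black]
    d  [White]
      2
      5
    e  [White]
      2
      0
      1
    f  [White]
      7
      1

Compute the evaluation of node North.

4

a (White): max(9, 0) = 9
b (White): max(8, 1, 7) = 8
c (White): max(1, 4) = 4
North (Black): min(9, 8, 4) = 4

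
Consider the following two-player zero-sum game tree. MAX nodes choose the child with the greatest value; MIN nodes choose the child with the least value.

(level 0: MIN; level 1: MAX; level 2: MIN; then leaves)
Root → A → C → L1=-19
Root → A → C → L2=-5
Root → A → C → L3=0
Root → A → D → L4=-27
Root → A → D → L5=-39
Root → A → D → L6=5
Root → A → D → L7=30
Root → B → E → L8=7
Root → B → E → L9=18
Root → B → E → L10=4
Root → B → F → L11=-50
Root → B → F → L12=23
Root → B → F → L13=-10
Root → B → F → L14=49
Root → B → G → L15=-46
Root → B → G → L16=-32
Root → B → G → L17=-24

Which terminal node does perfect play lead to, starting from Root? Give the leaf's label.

L1

C (MIN): min(-19, -5, 0) = -19
D (MIN): min(-27, -39, 5, 30) = -39
A (MAX): max(-19, -39) = -19
E (MIN): min(7, 18, 4) = 4
F (MIN): min(-50, 23, -10, 49) = -50
G (MIN): min(-46, -32, -24) = -46
B (MAX): max(4, -50, -46) = 4
Root (MIN): min(-19, 4) = -19
At Root, MIN picks A (lowest: -19).
At A, MAX picks C (highest: -19).
At C, MIN picks L1 (lowest: -19).
Terminal value -19.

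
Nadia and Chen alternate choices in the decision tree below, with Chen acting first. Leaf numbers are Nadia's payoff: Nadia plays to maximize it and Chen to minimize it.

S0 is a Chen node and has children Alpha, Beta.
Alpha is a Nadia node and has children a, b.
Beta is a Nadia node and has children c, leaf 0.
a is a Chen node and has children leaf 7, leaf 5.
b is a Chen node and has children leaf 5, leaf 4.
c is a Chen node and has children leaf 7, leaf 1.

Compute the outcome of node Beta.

c (Chen): min(7, 1) = 1
Beta (Nadia): max(1, 0) = 1

1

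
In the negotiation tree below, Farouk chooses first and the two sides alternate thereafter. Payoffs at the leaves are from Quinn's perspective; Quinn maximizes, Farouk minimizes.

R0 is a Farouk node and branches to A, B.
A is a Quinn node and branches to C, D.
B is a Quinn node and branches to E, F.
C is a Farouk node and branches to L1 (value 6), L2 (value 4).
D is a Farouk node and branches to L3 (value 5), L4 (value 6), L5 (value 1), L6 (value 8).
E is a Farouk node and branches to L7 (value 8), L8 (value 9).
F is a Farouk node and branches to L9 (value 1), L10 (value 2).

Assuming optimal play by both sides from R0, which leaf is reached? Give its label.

L2

C (Farouk): min(6, 4) = 4
D (Farouk): min(5, 6, 1, 8) = 1
A (Quinn): max(4, 1) = 4
E (Farouk): min(8, 9) = 8
F (Farouk): min(1, 2) = 1
B (Quinn): max(8, 1) = 8
R0 (Farouk): min(4, 8) = 4
At R0, Farouk picks A (lowest: 4).
At A, Quinn picks C (highest: 4).
At C, Farouk picks L2 (lowest: 4).
Terminal value 4.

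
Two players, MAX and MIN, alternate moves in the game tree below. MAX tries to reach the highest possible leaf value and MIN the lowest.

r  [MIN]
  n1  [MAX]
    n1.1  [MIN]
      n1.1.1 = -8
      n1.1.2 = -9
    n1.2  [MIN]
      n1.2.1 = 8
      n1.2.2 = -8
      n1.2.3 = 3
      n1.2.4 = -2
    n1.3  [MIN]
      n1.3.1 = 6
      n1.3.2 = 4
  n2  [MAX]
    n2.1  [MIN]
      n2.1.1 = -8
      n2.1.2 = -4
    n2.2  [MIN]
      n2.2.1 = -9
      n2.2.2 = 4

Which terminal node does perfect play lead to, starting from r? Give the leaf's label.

n1.1 (MIN): min(-8, -9) = -9
n1.2 (MIN): min(8, -8, 3, -2) = -8
n1.3 (MIN): min(6, 4) = 4
n1 (MAX): max(-9, -8, 4) = 4
n2.1 (MIN): min(-8, -4) = -8
n2.2 (MIN): min(-9, 4) = -9
n2 (MAX): max(-8, -9) = -8
r (MIN): min(4, -8) = -8
At r, MIN picks n2 (lowest: -8).
At n2, MAX picks n2.1 (highest: -8).
At n2.1, MIN picks n2.1.1 (lowest: -8).
Terminal value -8.

n2.1.1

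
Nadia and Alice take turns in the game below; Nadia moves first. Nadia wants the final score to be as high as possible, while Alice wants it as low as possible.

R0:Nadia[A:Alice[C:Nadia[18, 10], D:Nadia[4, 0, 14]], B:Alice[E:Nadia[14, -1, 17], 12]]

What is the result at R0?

14

C (Nadia): max(18, 10) = 18
D (Nadia): max(4, 0, 14) = 14
A (Alice): min(18, 14) = 14
E (Nadia): max(14, -1, 17) = 17
B (Alice): min(17, 12) = 12
R0 (Nadia): max(14, 12) = 14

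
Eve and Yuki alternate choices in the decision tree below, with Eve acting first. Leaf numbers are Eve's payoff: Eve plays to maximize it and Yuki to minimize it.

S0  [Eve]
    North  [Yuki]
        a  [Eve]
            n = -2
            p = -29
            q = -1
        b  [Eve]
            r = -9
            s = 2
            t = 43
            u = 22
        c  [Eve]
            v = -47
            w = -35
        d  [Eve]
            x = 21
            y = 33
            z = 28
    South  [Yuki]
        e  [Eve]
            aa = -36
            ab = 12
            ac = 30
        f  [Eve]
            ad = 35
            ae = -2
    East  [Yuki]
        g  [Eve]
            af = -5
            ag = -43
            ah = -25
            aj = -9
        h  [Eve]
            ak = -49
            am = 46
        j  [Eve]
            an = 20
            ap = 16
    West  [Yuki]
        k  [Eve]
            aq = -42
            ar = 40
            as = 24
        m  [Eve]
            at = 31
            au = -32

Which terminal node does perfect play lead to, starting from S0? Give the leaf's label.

at

a (Eve): max(-2, -29, -1) = -1
b (Eve): max(-9, 2, 43, 22) = 43
c (Eve): max(-47, -35) = -35
d (Eve): max(21, 33, 28) = 33
North (Yuki): min(-1, 43, -35, 33) = -35
e (Eve): max(-36, 12, 30) = 30
f (Eve): max(35, -2) = 35
South (Yuki): min(30, 35) = 30
g (Eve): max(-5, -43, -25, -9) = -5
h (Eve): max(-49, 46) = 46
j (Eve): max(20, 16) = 20
East (Yuki): min(-5, 46, 20) = -5
k (Eve): max(-42, 40, 24) = 40
m (Eve): max(31, -32) = 31
West (Yuki): min(40, 31) = 31
S0 (Eve): max(-35, 30, -5, 31) = 31
At S0, Eve picks West (highest: 31).
At West, Yuki picks m (lowest: 31).
At m, Eve picks at (highest: 31).
Terminal value 31.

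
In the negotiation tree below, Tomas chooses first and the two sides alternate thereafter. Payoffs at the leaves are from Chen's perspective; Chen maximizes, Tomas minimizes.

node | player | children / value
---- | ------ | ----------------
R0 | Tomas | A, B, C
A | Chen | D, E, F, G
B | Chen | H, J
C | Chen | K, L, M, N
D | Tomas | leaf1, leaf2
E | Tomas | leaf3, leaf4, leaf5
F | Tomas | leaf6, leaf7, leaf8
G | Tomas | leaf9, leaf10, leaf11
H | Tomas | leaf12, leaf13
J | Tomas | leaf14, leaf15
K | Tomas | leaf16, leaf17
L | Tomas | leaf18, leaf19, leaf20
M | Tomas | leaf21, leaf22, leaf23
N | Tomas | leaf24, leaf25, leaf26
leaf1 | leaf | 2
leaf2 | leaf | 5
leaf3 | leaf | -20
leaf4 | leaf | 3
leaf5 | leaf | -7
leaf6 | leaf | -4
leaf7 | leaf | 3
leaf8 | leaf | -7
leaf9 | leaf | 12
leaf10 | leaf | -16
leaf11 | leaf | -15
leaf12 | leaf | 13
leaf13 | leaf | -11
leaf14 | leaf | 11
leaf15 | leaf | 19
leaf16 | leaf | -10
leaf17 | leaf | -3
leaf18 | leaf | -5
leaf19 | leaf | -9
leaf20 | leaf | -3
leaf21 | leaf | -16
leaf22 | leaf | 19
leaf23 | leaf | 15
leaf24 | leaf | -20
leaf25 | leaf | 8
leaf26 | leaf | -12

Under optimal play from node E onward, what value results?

-20

E (Tomas): min(-20, 3, -7) = -20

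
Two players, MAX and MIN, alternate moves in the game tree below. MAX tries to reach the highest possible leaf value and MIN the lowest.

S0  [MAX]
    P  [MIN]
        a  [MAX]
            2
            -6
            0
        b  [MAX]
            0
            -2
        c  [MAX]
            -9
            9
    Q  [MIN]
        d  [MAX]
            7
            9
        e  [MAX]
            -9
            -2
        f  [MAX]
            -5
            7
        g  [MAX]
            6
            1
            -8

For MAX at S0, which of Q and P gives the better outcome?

P

d (MAX): max(7, 9) = 9
e (MAX): max(-9, -2) = -2
f (MAX): max(-5, 7) = 7
g (MAX): max(6, 1, -8) = 6
Q (MIN): min(9, -2, 7, 6) = -2
a (MAX): max(2, -6, 0) = 2
b (MAX): max(0, -2) = 0
c (MAX): max(-9, 9) = 9
P (MIN): min(2, 0, 9) = 0
MAX prefers the higher value; Q=-2, P=0. P is better since 0 > -2.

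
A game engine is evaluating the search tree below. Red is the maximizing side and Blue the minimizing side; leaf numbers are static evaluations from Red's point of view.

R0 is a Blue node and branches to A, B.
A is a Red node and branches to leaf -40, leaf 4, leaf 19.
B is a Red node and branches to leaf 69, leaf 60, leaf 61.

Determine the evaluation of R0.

19

A (Red): max(-40, 4, 19) = 19
B (Red): max(69, 60, 61) = 69
R0 (Blue): min(19, 69) = 19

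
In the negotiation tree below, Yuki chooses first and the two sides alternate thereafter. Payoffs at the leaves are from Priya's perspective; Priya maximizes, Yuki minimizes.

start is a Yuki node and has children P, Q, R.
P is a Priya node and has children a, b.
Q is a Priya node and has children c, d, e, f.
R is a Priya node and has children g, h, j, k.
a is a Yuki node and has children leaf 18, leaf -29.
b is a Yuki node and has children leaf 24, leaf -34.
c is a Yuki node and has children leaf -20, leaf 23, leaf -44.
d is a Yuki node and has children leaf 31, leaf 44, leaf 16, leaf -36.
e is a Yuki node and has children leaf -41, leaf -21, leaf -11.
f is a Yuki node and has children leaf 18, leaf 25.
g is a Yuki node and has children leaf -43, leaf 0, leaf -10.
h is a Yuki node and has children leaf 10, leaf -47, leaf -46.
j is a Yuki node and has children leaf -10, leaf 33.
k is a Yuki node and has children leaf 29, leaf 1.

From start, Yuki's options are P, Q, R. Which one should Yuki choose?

a (Yuki): min(18, -29) = -29
b (Yuki): min(24, -34) = -34
P (Priya): max(-29, -34) = -29
c (Yuki): min(-20, 23, -44) = -44
d (Yuki): min(31, 44, 16, -36) = -36
e (Yuki): min(-41, -21, -11) = -41
f (Yuki): min(18, 25) = 18
Q (Priya): max(-44, -36, -41, 18) = 18
g (Yuki): min(-43, 0, -10) = -43
h (Yuki): min(10, -47, -46) = -47
j (Yuki): min(-10, 33) = -10
k (Yuki): min(29, 1) = 1
R (Priya): max(-43, -47, -10, 1) = 1
start (Yuki): min(-29, 18, 1) = -29
Yuki at start wants the lowest of {P=-29, Q=18, R=1}, so chooses P.

P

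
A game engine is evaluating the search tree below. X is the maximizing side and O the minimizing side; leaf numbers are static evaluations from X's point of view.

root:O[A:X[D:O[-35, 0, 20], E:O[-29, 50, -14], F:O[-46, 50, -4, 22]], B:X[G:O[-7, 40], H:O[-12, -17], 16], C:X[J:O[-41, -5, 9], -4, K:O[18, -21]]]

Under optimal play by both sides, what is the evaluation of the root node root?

D (O): min(-35, 0, 20) = -35
E (O): min(-29, 50, -14) = -29
F (O): min(-46, 50, -4, 22) = -46
A (X): max(-35, -29, -46) = -29
G (O): min(-7, 40) = -7
H (O): min(-12, -17) = -17
B (X): max(-7, -17, 16) = 16
J (O): min(-41, -5, 9) = -41
K (O): min(18, -21) = -21
C (X): max(-41, -4, -21) = -4
root (O): min(-29, 16, -4) = -29

-29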